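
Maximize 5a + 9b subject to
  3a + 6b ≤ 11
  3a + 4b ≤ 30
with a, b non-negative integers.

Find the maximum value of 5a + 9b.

The continuous relaxation peaks at (3.67, 0) with value 18.33; rounding to a feasible lattice point costs some objective.
(a,b)=(3,0): 3·3+6·0=9≤11, 3·3+4·0=9≤30, objective 15.
(a,b)=(2,0): 3·2+6·0=6≤11, 3·2+4·0=6≤30, objective 10.
The best lattice point is (3,0), giving 15.

15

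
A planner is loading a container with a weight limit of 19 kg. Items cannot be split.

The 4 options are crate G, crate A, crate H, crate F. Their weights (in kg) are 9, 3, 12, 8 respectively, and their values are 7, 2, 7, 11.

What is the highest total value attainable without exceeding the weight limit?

Treat it as a binary knapsack problem.
Allowing fractional choices, the relaxed optimum would be about 19.3, but items are indivisible.
crate G + crate F: weight 9 + 8 = 17 ≤ 19, value 7 + 11 = 18.
crate F: weight 8 ≤ 19, value 11.
crate A + crate F: weight 3 + 8 = 11 ≤ 19, value 2 + 11 = 13.
Best is crate G and crate F with total value 18.

18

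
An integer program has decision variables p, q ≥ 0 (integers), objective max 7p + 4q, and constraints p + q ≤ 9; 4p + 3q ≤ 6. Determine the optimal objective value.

(p,q)=(0,2): 1·0+1·2=2≤9, 4·0+3·2=6≤6, objective 8.
(p,q)=(1,0): 1·1+1·0=1≤9, 4·1+3·0=4≤6, objective 7.
(p,q)=(0,1): 1·0+1·1=1≤9, 4·0+3·1=3≤6, objective 4.
The best lattice point is (0,2), giving 8.

8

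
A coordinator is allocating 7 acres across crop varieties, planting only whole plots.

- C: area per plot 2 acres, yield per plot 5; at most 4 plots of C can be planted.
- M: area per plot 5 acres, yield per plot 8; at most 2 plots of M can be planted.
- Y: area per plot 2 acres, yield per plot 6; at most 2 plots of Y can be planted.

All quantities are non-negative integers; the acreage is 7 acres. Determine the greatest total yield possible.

This is a bounded integer knapsack.
Take 1×C and 2×Y: area 6 ≤ 7, yield 1·5 + 2·6 = 17.
Y has the best ratio (6/2) and is taken to its limit of 2; remaining capacity is filled optimally with the others.

17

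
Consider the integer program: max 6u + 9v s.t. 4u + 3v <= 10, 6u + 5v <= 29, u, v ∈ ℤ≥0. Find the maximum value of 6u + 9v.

27

Relaxing integrality, the LP optimum is 30.00 at (u,v) = (0, 3.33), which is not an integer point.
(u,v)=(0,3): 4·0+3·3=9≤10, 6·0+5·3=15≤29, objective 27.
(u,v)=(1,2): 4·1+3·2=10≤10, 6·1+5·2=16≤29, objective 24.
(u,v)=(0,2): 4·0+3·2=6≤10, 6·0+5·2=10≤29, objective 18.
The best lattice point is (0,3), giving 27.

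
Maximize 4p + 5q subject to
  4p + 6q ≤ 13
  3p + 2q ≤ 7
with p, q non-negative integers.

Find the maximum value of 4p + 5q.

10

The continuous relaxation peaks at (1.6, 1.1) with value 11.90; rounding to a feasible lattice point costs some objective.
(p,q)=(0,2) is feasible, giving 10.
(p,q)=(1,1) is feasible, giving 9.
No feasible integer point exceeds 10.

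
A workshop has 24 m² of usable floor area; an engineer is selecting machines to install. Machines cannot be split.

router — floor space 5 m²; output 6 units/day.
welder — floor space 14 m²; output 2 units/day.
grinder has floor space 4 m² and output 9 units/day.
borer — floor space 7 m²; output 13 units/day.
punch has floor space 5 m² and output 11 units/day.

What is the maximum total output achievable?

This is a 0-1 knapsack instance.
Allowing fractional choices, the relaxed optimum would be about 39.4, but machines are indivisible.
grinder + borer + punch: floor space 4 + 7 + 5 = 16 ≤ 24, output 9 + 13 + 11 = 33.
router + grinder + borer + punch: floor space 5 + 4 + 7 + 5 = 21 ≤ 24, output 6 + 9 + 13 + 11 = 39.
Best is router, grinder, borer, and punch with total output 39.

39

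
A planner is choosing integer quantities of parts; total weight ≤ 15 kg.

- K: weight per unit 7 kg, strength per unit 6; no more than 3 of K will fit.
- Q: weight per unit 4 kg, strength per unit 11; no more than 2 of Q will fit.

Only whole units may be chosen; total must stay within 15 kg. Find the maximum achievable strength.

Q has the best ratio (11/4); taking only Q gives at most 2×11 = 22 (stopped by the supply cap of 2).
Mixing does better — 1×K and 2×Q: weight 15 ≤ 15, strength 1·6 + 2·11 = 28.

28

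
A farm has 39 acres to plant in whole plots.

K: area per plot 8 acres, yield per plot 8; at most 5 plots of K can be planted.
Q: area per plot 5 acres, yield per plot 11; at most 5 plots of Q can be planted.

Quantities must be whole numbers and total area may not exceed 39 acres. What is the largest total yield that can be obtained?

1×K and 5×Q: area 33 ≤ 39, yield 1·8 + 5·11 = 63.
2×K and 4×Q: area 36 ≤ 39, yield 2·8 + 4·11 = 60.
Best is 63.

63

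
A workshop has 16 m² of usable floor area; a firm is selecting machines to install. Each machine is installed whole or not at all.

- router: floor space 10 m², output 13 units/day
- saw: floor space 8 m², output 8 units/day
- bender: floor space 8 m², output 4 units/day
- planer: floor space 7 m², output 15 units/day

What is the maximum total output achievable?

Allowing fractional choices, the relaxed optimum would be about 26.7, but machines are indivisible.
saw + planer: floor space 8 + 7 = 15 ≤ 16, output 8 + 15 = 23.
bender + planer: floor space 8 + 7 = 15 ≤ 16, output 4 + 15 = 19.
Best is saw and planer with total output 23.

23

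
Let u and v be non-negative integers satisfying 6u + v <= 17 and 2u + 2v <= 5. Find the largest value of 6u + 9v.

(u,v)=(0,2): 6·0+1·2=2≤17, 2·0+2·2=4≤5, objective 18.
(u,v)=(1,1): 6·1+1·1=7≤17, 2·1+2·1=4≤5, objective 15.
(u,v)=(0,1): 6·0+1·1=1≤17, 2·0+2·1=2≤5, objective 9.
No feasible integer point exceeds 18.

18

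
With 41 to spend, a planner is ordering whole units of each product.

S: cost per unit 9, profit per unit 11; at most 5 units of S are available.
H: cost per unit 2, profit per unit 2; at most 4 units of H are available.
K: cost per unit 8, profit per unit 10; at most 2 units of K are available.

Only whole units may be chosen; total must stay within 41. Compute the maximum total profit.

Take 3×S, 3×H, and 1×K: cost 41 ≤ 41, profit 3·11 + 3·2 + 1·10 = 49.
No other integer combination yields more.

49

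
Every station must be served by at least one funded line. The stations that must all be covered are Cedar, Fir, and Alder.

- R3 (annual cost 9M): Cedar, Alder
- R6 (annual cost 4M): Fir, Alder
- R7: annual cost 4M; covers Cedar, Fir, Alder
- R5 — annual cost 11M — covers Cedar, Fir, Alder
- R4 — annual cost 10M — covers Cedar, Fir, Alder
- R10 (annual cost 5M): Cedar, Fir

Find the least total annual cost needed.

R7 alone covers Cedar, Fir, Alder — every station.
Total annual cost: 4.
No cover costs less than 4.

4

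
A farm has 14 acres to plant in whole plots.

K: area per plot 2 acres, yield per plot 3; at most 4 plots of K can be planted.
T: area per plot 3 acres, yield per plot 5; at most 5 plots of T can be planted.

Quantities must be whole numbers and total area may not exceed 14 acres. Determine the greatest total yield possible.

This is a bounded integer knapsack.
Take 1×K and 4×T: area 14 ≤ 14, yield 1·3 + 4·5 = 23.
No other integer combination yields more.

23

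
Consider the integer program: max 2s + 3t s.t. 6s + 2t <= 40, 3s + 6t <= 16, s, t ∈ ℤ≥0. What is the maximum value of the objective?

The continuous relaxation peaks at (5.33, 0) with value 10.67; rounding to a feasible lattice point costs some objective.
(s,t)=(5,0) is feasible, giving 10.
(s,t)=(4,0) is feasible, giving 8.
Maximum is 10 at (s,t)=(5,0).

10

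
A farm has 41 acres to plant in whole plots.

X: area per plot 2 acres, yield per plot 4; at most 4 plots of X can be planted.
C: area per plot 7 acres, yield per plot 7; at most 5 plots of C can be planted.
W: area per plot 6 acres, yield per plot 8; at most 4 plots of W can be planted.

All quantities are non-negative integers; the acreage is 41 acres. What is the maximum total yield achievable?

55

4×X, 1×C, and 4×W: area 39 ≤ 41, yield 4·4 + 1·7 + 4·8 = 55.
4×X, 2×C, and 3×W: area 40 ≤ 41, yield 4·4 + 2·7 + 3·8 = 54.
Best is 55.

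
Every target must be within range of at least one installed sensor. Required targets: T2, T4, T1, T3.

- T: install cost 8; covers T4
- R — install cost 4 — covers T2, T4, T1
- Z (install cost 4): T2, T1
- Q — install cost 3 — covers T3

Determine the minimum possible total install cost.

7

Choose R and Q: together they cover T2, T4, T1, T3 — every target.
Total install cost: 4 + 3 = 7.
No cover costs less than 7.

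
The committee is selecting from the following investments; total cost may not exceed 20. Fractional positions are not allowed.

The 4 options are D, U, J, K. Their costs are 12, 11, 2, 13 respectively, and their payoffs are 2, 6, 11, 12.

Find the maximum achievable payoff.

U + J: cost 11 + 2 = 13 ≤ 20, payoff 6 + 11 = 17.
J + K: cost 2 + 13 = 15 ≤ 20, payoff 11 + 12 = 23.
Best is J and K with total payoff 23.

23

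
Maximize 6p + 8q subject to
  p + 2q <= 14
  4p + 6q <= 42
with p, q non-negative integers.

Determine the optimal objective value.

Relaxing integrality, the LP optimum is 63.00 at (p,q) = (10.5, 0), which is not an integer point.
(p,q)=(9,1): 1·9+2·1=11≤14, 4·9+6·1=42≤42, objective 62.
(p,q)=(10,0): 1·10+2·0=10≤14, 4·10+6·0=40≤42, objective 60.
(p,q)=(8,1): 1·8+2·1=10≤14, 4·8+6·1=38≤42, objective 56.
No feasible integer point exceeds 62.

62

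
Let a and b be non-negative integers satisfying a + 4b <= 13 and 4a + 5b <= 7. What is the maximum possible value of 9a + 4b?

9

The continuous relaxation peaks at (1.75, 0) with value 15.75; rounding to a feasible lattice point costs some objective.
(a,b)=(1,0): 1·1+4·0=1≤13, 4·1+5·0=4≤7, objective 9.
(a,b)=(0,1): 1·0+4·1=4≤13, 4·0+5·1=5≤7, objective 4.
(a,b)=(0,0): 1·0+4·0=0≤13, 4·0+5·0=0≤7, objective 0.
Maximum is 9 at (a,b)=(1,0).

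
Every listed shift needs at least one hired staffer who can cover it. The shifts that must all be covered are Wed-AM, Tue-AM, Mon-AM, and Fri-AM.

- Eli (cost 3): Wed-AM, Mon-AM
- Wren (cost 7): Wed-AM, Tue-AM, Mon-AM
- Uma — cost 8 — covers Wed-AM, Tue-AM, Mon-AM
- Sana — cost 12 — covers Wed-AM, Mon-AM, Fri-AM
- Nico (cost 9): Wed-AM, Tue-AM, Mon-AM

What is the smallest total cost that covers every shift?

This is a weighted set-cover instance.
The greedy cost-per-new-shift heuristic would pick Eli, Wren, and Sana for 22, but a cheaper cover exists.
Choose Wren and Sana: together they cover Wed-AM, Tue-AM, Mon-AM, Fri-AM — every shift.
Total cost: 7 + 12 = 19.
No cover costs less than 19.

19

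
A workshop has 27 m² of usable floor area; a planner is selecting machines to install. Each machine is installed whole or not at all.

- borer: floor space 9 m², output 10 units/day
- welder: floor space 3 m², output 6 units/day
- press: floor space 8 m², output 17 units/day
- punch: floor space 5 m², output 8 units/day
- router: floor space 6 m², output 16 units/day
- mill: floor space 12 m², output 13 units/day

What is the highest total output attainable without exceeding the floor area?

49

Allowing fractional choices, the relaxed optimum would be about 52.6, but machines are indivisible.
welder + press + punch + router: floor space 3 + 8 + 5 + 6 = 22 ≤ 27, output 6 + 17 + 8 + 16 = 47.
borer + welder + press + router: floor space 9 + 3 + 8 + 6 = 26 ≤ 27, output 10 + 6 + 17 + 16 = 49.
press + router + mill: floor space 8 + 6 + 12 = 26 ≤ 27, output 17 + 16 + 13 = 46.
Best is borer, welder, press, and router with total output 49.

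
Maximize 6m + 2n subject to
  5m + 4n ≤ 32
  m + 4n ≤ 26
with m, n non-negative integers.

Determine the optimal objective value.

36

Relaxing integrality, the LP optimum is 38.40 at (m,n) = (6.4, 0), which is not an integer point.
(m,n)=(6,0) is feasible, giving 36.
(m,n)=(5,1) is feasible, giving 32.
The best lattice point is (6,0), giving 36.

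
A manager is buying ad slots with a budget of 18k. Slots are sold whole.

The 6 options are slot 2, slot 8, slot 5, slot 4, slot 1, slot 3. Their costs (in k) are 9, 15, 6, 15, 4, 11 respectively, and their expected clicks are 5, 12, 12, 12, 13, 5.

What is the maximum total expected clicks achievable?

slot 1 + slot 3: cost 4 + 11 = 15 ≤ 18, expected clicks 13 + 5 = 18.
slot 5 + slot 1: cost 6 + 4 = 10 ≤ 18, expected clicks 12 + 13 = 25.
slot 2 + slot 1: cost 9 + 4 = 13 ≤ 18, expected clicks 5 + 13 = 18.
Best is slot 5 and slot 1 with total expected clicks 25.

25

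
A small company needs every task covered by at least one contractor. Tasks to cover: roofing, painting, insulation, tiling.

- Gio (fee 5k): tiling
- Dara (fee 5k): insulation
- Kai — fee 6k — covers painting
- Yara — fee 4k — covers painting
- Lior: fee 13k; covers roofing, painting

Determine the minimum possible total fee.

23

The greedy cost-per-new-task heuristic would pick Yara, Gio, Dara, and Lior for 27, but a cheaper cover exists.
Choose Gio, Dara, and Lior: together they cover roofing, painting, insulation, tiling — every task.
Total fee: 5 + 5 + 13 = 23.
No cover costs less than 23.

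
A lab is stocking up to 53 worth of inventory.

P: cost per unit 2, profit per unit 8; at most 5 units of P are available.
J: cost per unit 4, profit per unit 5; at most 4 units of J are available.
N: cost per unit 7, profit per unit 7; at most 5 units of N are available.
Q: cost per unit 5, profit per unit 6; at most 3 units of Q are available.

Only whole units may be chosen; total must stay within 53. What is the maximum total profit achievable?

Take 5×P, 3×J, 3×N, and 2×Q: cost 53 ≤ 53, profit 5·8 + 3·5 + 3·7 + 2·6 = 88.
P has the best ratio (8/2) and is taken to its limit of 5; remaining capacity is filled optimally with the others.

88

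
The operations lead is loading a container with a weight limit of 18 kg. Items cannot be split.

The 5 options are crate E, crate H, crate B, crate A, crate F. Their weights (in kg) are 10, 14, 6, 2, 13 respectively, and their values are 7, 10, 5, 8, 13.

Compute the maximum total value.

Treat it as a binary knapsack problem.
Allowing fractional choices, the relaxed optimum would be about 23.5, but items are indivisible.
crate A + crate F: weight 2 + 13 = 15 ≤ 18, value 8 + 13 = 21.
crate E + crate B + crate A: weight 10 + 6 + 2 = 18 ≤ 18, value 7 + 5 + 8 = 20.
Best is crate A and crate F with total value 21.

21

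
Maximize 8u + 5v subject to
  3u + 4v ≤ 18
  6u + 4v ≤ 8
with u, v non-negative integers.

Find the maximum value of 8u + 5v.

10

(u,v)=(0,2) is feasible, giving 10.
(u,v)=(1,0) is feasible, giving 8.
(u,v)=(0,1) is feasible, giving 5.
(u,v)=(0,0) is feasible, giving 0.
No feasible integer point exceeds 10.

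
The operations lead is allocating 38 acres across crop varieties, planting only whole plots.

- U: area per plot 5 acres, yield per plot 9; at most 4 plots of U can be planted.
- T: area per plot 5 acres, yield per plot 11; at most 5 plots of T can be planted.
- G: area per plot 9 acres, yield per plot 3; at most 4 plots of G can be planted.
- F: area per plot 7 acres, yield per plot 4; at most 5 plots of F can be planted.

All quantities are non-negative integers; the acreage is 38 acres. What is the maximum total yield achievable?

73

Take 2×U and 5×T: area 35 ≤ 38, yield 2·9 + 5·11 = 73.
T has the best ratio (11/5) and is taken to its limit of 5; remaining capacity is filled optimally with the others.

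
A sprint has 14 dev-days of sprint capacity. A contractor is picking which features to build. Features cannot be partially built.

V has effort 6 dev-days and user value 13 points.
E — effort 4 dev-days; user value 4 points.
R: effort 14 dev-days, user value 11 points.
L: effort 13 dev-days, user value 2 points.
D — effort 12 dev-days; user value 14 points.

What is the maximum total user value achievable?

D: effort 12 ≤ 14, user value 14.
V: effort 6 ≤ 14, user value 13.
V + E: effort 6 + 4 = 10 ≤ 14, user value 13 + 4 = 17.
Best is V and E with total user value 17.

17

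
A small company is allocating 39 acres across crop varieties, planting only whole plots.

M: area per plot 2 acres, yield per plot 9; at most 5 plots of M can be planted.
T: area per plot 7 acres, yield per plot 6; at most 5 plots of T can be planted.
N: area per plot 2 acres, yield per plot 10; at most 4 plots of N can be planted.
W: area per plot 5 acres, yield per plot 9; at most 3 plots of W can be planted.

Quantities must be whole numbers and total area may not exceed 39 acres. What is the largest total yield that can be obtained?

112

This is a bounded integer knapsack.
N has the best ratio (10/2); taking only N gives at most 4×10 = 40 (stopped by the supply cap of 4).
Mixing does better — 5×M, 4×N, and 3×W: area 33 ≤ 39, yield 5·9 + 4·10 + 3·9 = 112.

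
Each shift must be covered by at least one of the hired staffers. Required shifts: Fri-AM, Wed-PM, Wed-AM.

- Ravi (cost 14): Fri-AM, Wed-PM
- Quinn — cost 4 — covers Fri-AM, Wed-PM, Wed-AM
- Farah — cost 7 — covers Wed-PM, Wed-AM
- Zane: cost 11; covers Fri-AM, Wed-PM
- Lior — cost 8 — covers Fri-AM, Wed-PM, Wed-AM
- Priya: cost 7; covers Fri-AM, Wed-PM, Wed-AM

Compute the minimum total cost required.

Quinn alone covers Fri-AM, Wed-PM, Wed-AM — every shift.
Total cost: 4.
No cover costs less than 4.

4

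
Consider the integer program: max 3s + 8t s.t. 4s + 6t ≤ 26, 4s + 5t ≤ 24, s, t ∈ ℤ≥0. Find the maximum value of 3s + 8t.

32

(s,t)=(0,4): 4·0+6·4=24≤26, 4·0+5·4=20≤24, objective 32.
(s,t)=(1,3): 4·1+6·3=22≤26, 4·1+5·3=19≤24, objective 27.
(s,t)=(0,3): 4·0+6·3=18≤26, 4·0+5·3=15≤24, objective 24.
Maximum is 32 at (s,t)=(0,4).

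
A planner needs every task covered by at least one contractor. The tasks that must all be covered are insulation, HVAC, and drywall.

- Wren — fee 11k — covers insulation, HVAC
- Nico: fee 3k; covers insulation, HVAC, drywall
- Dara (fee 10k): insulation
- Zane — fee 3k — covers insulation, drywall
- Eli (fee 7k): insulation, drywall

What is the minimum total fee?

3

This is a weighted set-cover instance.
Nico alone covers insulation, HVAC, drywall — every task.
Total fee: 3.
No cover costs less than 3.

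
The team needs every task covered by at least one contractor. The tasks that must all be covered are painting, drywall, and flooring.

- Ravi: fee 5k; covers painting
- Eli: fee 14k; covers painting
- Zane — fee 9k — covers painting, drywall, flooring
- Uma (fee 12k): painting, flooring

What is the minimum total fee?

9

Zane alone covers painting, drywall, flooring — every task.
Total fee: 9.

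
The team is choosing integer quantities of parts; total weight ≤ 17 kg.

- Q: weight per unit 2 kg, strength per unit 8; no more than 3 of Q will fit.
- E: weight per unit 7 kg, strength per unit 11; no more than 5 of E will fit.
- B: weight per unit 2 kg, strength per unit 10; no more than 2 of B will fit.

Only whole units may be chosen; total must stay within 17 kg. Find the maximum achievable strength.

55

This is a bounded integer knapsack.
Take 3×Q, 1×E, and 2×B: weight 17 ≤ 17, strength 3·8 + 1·11 + 2·10 = 55.
B has the best ratio (10/2) and is taken to its limit of 2; remaining capacity is filled optimally with the others.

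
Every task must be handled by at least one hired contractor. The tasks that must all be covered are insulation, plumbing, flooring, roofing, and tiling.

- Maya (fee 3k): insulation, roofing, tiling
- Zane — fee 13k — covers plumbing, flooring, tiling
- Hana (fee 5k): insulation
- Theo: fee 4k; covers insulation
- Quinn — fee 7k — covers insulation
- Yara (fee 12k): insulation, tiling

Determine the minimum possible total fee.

16

Choose Maya and Zane: together they cover insulation, plumbing, flooring, roofing, tiling — every task.
Total fee: 3 + 13 = 16.
No cover costs less than 16.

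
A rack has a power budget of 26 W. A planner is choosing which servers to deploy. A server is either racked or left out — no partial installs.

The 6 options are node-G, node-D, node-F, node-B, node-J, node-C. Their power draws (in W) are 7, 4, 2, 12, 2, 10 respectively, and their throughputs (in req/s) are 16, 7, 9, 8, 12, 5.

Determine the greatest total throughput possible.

49

Take node-G, node-D, node-F, node-J, and node-C: power draw 7 + 4 + 2 + 2 + 10 = 25 ≤ 26, throughput 16 + 7 + 9 + 12 + 5 = 49.
No other feasible combination does better.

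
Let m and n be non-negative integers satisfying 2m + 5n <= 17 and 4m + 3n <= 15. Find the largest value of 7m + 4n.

25

(m,n)=(3,1) is feasible, giving 25.
(m,n)=(2,2) is feasible, giving 22.
(m,n)=(3,0) is feasible, giving 21.
Maximum is 25 at (m,n)=(3,1).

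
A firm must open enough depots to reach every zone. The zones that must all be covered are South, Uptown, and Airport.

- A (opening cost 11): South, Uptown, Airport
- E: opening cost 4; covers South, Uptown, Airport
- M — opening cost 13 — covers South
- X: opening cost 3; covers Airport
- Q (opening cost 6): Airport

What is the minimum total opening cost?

E alone covers South, Uptown, Airport — every zone.
Total opening cost: 4.

4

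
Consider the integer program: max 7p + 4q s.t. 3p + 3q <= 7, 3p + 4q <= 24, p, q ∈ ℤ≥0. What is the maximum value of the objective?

14

(p,q)=(2,0): 3·2+3·0=6≤7, 3·2+4·0=6≤24, objective 14.
(p,q)=(1,1): 3·1+3·1=6≤7, 3·1+4·1=7≤24, objective 11.
Maximum is 14 at (p,q)=(2,0).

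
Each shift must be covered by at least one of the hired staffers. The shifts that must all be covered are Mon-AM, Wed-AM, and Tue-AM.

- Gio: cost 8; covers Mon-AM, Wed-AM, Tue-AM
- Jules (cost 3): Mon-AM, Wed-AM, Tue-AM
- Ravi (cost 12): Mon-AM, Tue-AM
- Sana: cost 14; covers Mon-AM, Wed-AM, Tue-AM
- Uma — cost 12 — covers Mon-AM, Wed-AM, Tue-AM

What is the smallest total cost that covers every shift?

3

This is an integer covering problem.
Jules alone covers Mon-AM, Wed-AM, Tue-AM — every shift.
Total cost: 3.
No cover costs less than 3.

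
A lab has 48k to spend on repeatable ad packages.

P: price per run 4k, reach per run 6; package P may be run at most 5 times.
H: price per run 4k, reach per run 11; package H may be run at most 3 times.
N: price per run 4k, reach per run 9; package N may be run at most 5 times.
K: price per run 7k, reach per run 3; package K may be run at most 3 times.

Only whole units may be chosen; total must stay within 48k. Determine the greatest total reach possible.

102

This is a bounded integer knapsack.
Take 4×P, 3×H, and 5×N: price 48 ≤ 48, reach 4·6 + 3·11 + 5·9 = 102.
H has the best ratio (11/4) and is taken to its limit of 3; remaining capacity is filled optimally with the others.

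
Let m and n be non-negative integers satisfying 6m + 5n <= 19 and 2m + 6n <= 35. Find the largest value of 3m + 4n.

The continuous relaxation peaks at (0, 3.8) with value 15.20; rounding to a feasible lattice point costs some objective.
(m,n)=(0,3): 6·0+5·3=15≤19, 2·0+6·3=18≤35, objective 12.
(m,n)=(1,2): 6·1+5·2=16≤19, 2·1+6·2=14≤35, objective 11.
The best lattice point is (0,3), giving 12.

12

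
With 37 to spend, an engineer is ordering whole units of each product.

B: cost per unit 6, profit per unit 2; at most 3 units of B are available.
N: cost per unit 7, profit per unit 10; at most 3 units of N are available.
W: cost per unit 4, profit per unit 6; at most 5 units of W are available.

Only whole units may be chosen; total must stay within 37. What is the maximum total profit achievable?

54

W has the best ratio (6/4); taking only W gives at most 5×6 = 30 (stopped by the supply cap of 5).
Mixing does better — 3×N and 4×W: cost 37 ≤ 37, profit 3·10 + 4·6 = 54.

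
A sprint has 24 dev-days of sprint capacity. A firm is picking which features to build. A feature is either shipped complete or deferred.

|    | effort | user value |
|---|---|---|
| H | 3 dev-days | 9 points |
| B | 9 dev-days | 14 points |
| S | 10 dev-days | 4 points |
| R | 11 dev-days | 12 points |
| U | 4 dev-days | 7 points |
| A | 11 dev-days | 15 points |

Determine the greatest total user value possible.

Take H, B, and A: effort 3 + 9 + 11 = 23 ≤ 24, user value 9 + 14 + 15 = 38.
No other feasible combination does better.

38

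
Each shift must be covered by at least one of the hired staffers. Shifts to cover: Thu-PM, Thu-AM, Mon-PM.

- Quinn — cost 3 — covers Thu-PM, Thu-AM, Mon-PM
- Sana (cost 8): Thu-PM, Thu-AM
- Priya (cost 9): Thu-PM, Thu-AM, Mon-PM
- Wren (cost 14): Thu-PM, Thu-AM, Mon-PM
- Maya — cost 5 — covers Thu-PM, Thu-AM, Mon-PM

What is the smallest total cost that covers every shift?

3

Quinn alone covers Thu-PM, Thu-AM, Mon-PM — every shift.
Total cost: 3.
No cover costs less than 3.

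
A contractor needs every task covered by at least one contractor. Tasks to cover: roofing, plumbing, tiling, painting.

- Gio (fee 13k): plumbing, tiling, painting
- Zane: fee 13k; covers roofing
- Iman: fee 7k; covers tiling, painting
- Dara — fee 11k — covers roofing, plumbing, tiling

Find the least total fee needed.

18

Choose Iman and Dara: together they cover roofing, plumbing, tiling, painting — every task.
Total fee: 7 + 11 = 18.
No cover costs less than 18.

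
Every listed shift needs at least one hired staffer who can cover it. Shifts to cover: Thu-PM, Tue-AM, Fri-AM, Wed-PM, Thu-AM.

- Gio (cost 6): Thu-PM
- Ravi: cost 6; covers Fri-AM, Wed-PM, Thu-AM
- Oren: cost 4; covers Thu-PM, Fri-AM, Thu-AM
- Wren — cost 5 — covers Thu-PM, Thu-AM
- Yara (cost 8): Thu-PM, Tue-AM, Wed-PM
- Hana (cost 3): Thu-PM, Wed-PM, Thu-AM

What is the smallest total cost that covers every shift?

The greedy cost-per-new-shift heuristic would pick Hana, Oren, and Yara for 15, but a cheaper cover exists.
Choose Oren and Yara: together they cover Thu-PM, Tue-AM, Fri-AM, Wed-PM, Thu-AM — every shift.
Total cost: 4 + 8 = 12.
No cover costs less than 12.

12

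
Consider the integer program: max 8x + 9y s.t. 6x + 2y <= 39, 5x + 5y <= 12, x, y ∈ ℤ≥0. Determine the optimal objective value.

Relaxing integrality, the LP optimum is 21.60 at (x,y) = (0, 2.4), which is not an integer point.
(x,y)=(0,2): 6·0+2·2=4≤39, 5·0+5·2=10≤12, objective 18.
(x,y)=(1,1): 6·1+2·1=8≤39, 5·1+5·1=10≤12, objective 17.
(x,y)=(0,1): 6·0+2·1=2≤39, 5·0+5·1=5≤12, objective 9.
The best lattice point is (0,2), giving 18.

18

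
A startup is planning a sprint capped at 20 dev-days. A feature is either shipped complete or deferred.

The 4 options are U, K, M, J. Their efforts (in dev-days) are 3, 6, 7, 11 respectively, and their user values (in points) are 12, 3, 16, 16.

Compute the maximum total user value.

32

Take M and J: effort 7 + 11 = 18 ≤ 20, user value 16 + 16 = 32.
No other feasible combination does better.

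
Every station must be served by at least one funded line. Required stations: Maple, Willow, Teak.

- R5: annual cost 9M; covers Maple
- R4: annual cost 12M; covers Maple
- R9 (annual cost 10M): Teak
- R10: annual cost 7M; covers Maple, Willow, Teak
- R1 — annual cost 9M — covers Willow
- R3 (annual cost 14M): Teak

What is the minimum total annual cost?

R10 alone covers Maple, Willow, Teak — every station.
Total annual cost: 7.
No cover costs less than 7.

7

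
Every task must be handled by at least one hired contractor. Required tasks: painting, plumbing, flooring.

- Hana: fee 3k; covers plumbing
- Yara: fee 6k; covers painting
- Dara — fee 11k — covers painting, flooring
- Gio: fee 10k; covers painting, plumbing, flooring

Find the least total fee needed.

Gio alone covers painting, plumbing, flooring — every task.
Total fee: 10.

10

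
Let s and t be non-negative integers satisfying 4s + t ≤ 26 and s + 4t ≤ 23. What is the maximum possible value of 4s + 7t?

48

The continuous relaxation peaks at (5.4, 4.4) with value 52.40; rounding to a feasible lattice point costs some objective.
(s,t)=(5,4): 4·5+1·4=24≤26, 1·5+4·4=21≤23, objective 48.
(s,t)=(4,4): 4·4+1·4=20≤26, 1·4+4·4=20≤23, objective 44.
The best lattice point is (5,4), giving 48.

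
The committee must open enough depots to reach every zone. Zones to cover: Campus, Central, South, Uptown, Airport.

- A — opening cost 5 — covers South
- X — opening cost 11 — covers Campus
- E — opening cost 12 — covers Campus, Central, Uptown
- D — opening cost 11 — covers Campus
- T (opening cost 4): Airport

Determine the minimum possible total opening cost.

Choose A, E, and T: together they cover Campus, Central, South, Uptown, Airport — every zone.
Total opening cost: 5 + 12 + 4 = 21.
No cover costs less than 21.

21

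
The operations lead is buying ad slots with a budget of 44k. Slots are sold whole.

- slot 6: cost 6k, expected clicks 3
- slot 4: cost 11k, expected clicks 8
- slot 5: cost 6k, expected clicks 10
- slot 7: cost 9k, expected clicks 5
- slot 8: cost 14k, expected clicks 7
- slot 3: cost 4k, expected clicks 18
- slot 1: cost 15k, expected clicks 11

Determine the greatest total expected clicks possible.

Take slot 6, slot 4, slot 5, slot 3, and slot 1: cost 6 + 11 + 6 + 4 + 15 = 42 ≤ 44, expected clicks 3 + 8 + 10 + 18 + 11 = 50.
No other feasible combination does better.

50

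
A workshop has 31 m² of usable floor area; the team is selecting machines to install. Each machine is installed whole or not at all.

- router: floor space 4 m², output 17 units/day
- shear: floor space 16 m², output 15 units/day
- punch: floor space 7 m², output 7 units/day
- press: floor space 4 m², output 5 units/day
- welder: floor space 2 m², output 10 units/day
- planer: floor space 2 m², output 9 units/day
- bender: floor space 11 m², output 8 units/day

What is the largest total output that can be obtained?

router + punch + press + welder + planer + bender: floor space 4 + 7 + 4 + 2 + 2 + 11 = 30 ≤ 31, output 17 + 7 + 5 + 10 + 9 + 8 = 56.
router + shear + press + welder + planer: floor space 4 + 16 + 4 + 2 + 2 = 28 ≤ 31, output 17 + 15 + 5 + 10 + 9 = 56.
router + shear + punch + welder + planer: floor space 4 + 16 + 7 + 2 + 2 = 31 ≤ 31, output 17 + 15 + 7 + 10 + 9 = 58.
Best is router, shear, punch, welder, and planer with total output 58.

58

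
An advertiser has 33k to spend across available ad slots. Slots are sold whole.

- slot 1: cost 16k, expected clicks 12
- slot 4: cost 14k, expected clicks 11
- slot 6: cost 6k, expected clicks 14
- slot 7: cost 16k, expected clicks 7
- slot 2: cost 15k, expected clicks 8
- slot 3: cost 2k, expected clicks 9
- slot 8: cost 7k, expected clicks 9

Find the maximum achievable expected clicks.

44

slot 6 + slot 2 + slot 3 + slot 8: cost 6 + 15 + 2 + 7 = 30 ≤ 33, expected clicks 14 + 8 + 9 + 9 = 40.
slot 1 + slot 6 + slot 3 + slot 8: cost 16 + 6 + 2 + 7 = 31 ≤ 33, expected clicks 12 + 14 + 9 + 9 = 44.
slot 4 + slot 6 + slot 3 + slot 8: cost 14 + 6 + 2 + 7 = 29 ≤ 33, expected clicks 11 + 14 + 9 + 9 = 43.
Best is slot 1, slot 6, slot 3, and slot 8 with total expected clicks 44.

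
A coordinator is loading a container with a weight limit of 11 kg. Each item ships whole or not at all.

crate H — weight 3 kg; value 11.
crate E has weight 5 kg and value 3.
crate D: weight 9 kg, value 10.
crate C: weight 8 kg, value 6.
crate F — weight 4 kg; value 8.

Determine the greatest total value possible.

crate H + crate E: weight 3 + 5 = 8 ≤ 11, value 11 + 3 = 14.
crate H + crate F: weight 3 + 4 = 7 ≤ 11, value 11 + 8 = 19.
crate H + crate C: weight 3 + 8 = 11 ≤ 11, value 11 + 6 = 17.
Best is crate H and crate F with total value 19.

19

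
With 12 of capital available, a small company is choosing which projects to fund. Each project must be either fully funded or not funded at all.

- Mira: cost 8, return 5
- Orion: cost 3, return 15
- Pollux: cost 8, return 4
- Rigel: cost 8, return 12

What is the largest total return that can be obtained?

27

Orion + Pollux: cost 3 + 8 = 11 ≤ 12, return 15 + 4 = 19.
Orion + Rigel: cost 3 + 8 = 11 ≤ 12, return 15 + 12 = 27.
Mira + Orion: cost 8 + 3 = 11 ≤ 12, return 5 + 15 = 20.
Best is Orion and Rigel with total return 27.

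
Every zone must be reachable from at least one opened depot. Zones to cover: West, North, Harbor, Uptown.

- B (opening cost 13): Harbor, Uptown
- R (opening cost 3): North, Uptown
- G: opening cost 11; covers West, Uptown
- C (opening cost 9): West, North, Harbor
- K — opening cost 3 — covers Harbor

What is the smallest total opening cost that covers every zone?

The greedy cost-per-new-zone heuristic would pick R, K, and C for 15, but a cheaper cover exists.
Choose R and C: together they cover West, North, Harbor, Uptown — every zone.
Total opening cost: 3 + 9 = 12.
No cover costs less than 12.

12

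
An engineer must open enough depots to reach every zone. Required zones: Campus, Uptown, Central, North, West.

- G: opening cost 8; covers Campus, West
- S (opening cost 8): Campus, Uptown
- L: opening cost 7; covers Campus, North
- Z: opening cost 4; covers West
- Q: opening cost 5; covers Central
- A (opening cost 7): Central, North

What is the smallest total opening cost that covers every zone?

Choose S, Z, and A: together they cover Campus, Uptown, Central, North, West — every zone.
Total opening cost: 8 + 4 + 7 = 19.

19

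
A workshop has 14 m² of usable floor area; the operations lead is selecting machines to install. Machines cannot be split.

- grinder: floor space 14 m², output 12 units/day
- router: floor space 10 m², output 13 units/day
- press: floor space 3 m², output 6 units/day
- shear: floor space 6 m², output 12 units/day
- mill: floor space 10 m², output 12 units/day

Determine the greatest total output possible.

press + mill: floor space 3 + 10 = 13 ≤ 14, output 6 + 12 = 18.
router + press: floor space 10 + 3 = 13 ≤ 14, output 13 + 6 = 19.
press + shear: floor space 3 + 6 = 9 ≤ 14, output 6 + 12 = 18.
Best is router and press with total output 19.

19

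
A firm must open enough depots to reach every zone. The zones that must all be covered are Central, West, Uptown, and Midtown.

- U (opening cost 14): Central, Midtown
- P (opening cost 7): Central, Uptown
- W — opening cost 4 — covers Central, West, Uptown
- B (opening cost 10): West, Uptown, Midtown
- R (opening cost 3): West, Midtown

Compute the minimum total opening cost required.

7

Choose W and R: together they cover Central, West, Uptown, Midtown — every zone.
Total opening cost: 4 + 3 = 7.
No cover costs less than 7.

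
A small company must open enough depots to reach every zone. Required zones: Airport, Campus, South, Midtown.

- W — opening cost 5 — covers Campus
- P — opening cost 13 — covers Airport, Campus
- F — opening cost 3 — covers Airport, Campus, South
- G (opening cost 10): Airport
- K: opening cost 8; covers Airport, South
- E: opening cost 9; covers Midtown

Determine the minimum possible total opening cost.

Choose F and E: together they cover Airport, Campus, South, Midtown — every zone.
Total opening cost: 3 + 9 = 12.

12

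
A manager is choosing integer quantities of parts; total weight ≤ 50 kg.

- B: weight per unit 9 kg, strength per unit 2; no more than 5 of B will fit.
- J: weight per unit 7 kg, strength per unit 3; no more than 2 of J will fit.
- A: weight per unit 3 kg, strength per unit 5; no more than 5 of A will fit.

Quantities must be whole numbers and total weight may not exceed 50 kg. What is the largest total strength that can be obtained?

35

This is a bounded integer knapsack.
3×B, 1×J, and 5×A: weight 49 ≤ 50, strength 3·2 + 1·3 + 5·5 = 34.
2×B, 2×J, and 5×A: weight 47 ≤ 50, strength 2·2 + 2·3 + 5·5 = 35.
Best is 35.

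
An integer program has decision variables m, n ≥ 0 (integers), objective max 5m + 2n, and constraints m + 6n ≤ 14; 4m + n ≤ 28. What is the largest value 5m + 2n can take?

The continuous relaxation peaks at (6.7, 1.22) with value 35.91; rounding to a feasible lattice point costs some objective.
(m,n)=(7,0): 1·7+6·0=7≤14, 4·7+1·0=28≤28, objective 35.
(m,n)=(6,1): 1·6+6·1=12≤14, 4·6+1·1=25≤28, objective 32.
(m,n)=(6,0): 1·6+6·0=6≤14, 4·6+1·0=24≤28, objective 30.
(m,n)=(5,1): 1·5+6·1=11≤14, 4·5+1·1=21≤28, objective 27.
No feasible integer point exceeds 35.

35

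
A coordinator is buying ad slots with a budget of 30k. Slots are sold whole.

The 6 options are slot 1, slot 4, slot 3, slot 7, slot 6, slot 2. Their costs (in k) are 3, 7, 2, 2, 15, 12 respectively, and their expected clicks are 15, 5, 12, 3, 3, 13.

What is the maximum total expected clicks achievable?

Allowing fractional choices, the relaxed optimum would be about 48.8, but ad slots are indivisible.
slot 1 + slot 4 + slot 3 + slot 2: cost 3 + 7 + 2 + 12 = 24 ≤ 30, expected clicks 15 + 5 + 12 + 13 = 45.
slot 1 + slot 4 + slot 3 + slot 7 + slot 2: cost 3 + 7 + 2 + 2 + 12 = 26 ≤ 30, expected clicks 15 + 5 + 12 + 3 + 13 = 48.
Best is slot 1, slot 4, slot 3, slot 7, and slot 2 with total expected clicks 48.

48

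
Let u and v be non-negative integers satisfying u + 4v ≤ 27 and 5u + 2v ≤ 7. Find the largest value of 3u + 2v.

(u,v)=(0,3): 1·0+4·3=12≤27, 5·0+2·3=6≤7, objective 6.
(u,v)=(0,2): 1·0+4·2=8≤27, 5·0+2·2=4≤7, objective 4.
Maximum is 6 at (u,v)=(0,3).

6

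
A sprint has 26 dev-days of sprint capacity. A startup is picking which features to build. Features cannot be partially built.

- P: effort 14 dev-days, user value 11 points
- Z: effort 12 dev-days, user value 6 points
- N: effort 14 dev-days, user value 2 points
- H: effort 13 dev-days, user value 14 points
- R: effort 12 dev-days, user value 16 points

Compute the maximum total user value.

Allowing fractional choices, the relaxed optimum would be about 30.8, but features are indivisible.
P + R: effort 14 + 12 = 26 ≤ 26, user value 11 + 16 = 27.
Z + R: effort 12 + 12 = 24 ≤ 26, user value 6 + 16 = 22.
H + R: effort 13 + 12 = 25 ≤ 26, user value 14 + 16 = 30.
Best is H and R with total user value 30.

30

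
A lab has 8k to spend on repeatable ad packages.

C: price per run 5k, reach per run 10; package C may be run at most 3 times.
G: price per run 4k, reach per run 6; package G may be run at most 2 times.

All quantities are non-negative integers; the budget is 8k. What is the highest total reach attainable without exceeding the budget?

12

This is a bounded integer knapsack.
Take 2×G: price 8 ≤ 8, reach 2·6 = 12.
No other integer combination yields more.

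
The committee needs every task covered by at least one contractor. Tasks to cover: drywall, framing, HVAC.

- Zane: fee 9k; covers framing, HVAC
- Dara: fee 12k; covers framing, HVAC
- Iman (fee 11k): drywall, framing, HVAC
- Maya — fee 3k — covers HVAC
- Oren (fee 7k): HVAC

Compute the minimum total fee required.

The greedy cost-per-new-task heuristic would pick Maya and Iman for 14, but a cheaper cover exists.
Iman alone covers drywall, framing, HVAC — every task.
Total fee: 11.
No cover costs less than 11.

11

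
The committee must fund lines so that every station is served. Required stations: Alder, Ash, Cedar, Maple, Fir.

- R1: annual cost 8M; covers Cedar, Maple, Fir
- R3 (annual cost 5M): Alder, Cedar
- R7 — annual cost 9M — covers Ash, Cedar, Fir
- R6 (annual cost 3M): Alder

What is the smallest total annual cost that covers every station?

20

Choose R1, R7, and R6: together they cover Alder, Ash, Cedar, Maple, Fir — every station.
Total annual cost: 8 + 9 + 3 = 20.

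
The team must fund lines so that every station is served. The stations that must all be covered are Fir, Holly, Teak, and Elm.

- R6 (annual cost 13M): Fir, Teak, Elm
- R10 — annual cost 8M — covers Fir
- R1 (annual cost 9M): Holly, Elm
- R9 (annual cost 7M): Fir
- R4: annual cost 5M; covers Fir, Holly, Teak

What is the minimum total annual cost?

14

Choose R1 and R4: together they cover Fir, Holly, Teak, Elm — every station.
Total annual cost: 9 + 5 = 14.
No cover costs less than 14.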